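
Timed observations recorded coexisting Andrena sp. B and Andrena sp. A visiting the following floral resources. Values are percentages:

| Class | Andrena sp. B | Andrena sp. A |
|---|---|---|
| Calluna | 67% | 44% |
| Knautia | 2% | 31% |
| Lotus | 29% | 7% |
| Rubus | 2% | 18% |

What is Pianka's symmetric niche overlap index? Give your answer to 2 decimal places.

0.78

Convert percentages to proportions (divide by 100).
Σ p₁ᵢp₂ᵢ = 0.2948 + 0.0062 + 0.0203 + 0.0036 = 0.3249
Σp_1ᵢ² = 0.67² + 0.02² + 0.29² + 0.02² = 0.4489 + 0.0004 + 0.0841 + 0.0004 = 0.5338
Σp_2ᵢ² = 0.44² + 0.31² + 0.07² + 0.18² = 0.1936 + 0.0961 + 0.0049 + 0.0324 = 0.3270
O = 0.3249 / √(0.5338 × 0.3270) = 0.3249 / 0.41779 = 0.7777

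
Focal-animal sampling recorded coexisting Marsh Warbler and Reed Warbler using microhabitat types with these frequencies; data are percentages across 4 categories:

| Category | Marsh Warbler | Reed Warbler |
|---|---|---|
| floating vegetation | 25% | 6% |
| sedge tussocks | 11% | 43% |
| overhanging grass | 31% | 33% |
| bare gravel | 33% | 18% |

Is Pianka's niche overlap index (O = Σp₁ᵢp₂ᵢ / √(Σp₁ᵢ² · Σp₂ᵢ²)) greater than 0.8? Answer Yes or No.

No

Convert percentages to proportions (divide by 100).
Σ p₁ᵢp₂ᵢ = 0.0150 + 0.0473 + 0.1023 + 0.0594 = 0.2240
Σp_1ᵢ² = 0.25² + 0.11² + 0.31² + 0.33² = 0.0625 + 0.0121 + 0.0961 + 0.1089 = 0.2796
Σp_2ᵢ² = 0.06² + 0.43² + 0.33² + 0.18² = 0.0036 + 0.1849 + 0.1089 + 0.0324 = 0.3298
O = 0.2240 / √(0.2796 × 0.3298) = 0.2240 / 0.30366 = 0.7377
O = 0.7377 < 0.8 → No.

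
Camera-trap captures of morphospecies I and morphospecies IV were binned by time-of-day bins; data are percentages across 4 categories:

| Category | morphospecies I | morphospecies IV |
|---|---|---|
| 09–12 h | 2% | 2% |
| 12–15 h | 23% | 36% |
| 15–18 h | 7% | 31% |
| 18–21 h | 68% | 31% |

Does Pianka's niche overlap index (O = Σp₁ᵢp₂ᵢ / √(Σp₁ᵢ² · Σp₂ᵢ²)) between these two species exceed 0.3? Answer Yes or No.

Yes

Convert percentages to proportions (divide by 100).
Σ p₁ᵢp₂ᵢ = 0.0004 + 0.0828 + 0.0217 + 0.2108 = 0.3157
Σp_1ᵢ² = 0.02² + 0.23² + 0.07² + 0.68² = 0.0004 + 0.0529 + 0.0049 + 0.4624 = 0.5206
Σp_2ᵢ² = 0.02² + 0.36² + 0.31² + 0.31² = 0.0004 + 0.1296 + 0.0961 + 0.0961 = 0.3222
O = 0.3157 / √(0.5206 × 0.3222) = 0.3157 / 0.40956 = 0.7708
O = 0.7708 > 0.3 → Yes.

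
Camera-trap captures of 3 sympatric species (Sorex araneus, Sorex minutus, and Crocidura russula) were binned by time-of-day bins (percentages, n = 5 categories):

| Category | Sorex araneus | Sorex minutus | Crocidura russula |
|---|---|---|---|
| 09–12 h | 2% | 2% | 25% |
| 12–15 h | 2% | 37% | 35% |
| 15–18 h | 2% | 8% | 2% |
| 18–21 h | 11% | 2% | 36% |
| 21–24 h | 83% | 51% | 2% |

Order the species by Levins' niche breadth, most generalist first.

Crocidura russula > Sorex minutus > Sorex araneus

Convert percentages to proportions (divide by 100).
Σp_aranᵢ² = 0.02² + 0.02² + 0.02² + 0.11² + 0.83² = 0.0004 + 0.0004 + 0.0004 + 0.0121 + 0.6889 = 0.7022
B_aran = 1 / 0.7022 = 1.4241
Σp_minuᵢ² = 0.02² + 0.37² + 0.08² + 0.02² + 0.51² = 0.0004 + 0.1369 + 0.0064 + 0.0004 + 0.2601 = 0.4042
B_minu = 1 / 0.4042 = 2.4740
Σp_russᵢ² = 0.25² + 0.35² + 0.02² + 0.36² + 0.02² = 0.0625 + 0.1225 + 0.0004 + 0.1296 + 0.0004 = 0.3154
B_russ = 1 / 0.3154 = 3.1706
Ranking by B (broadest → narrowest): Crocidura russula (3.17) > Sorex minutus (2.47) > Sorex araneus (1.42)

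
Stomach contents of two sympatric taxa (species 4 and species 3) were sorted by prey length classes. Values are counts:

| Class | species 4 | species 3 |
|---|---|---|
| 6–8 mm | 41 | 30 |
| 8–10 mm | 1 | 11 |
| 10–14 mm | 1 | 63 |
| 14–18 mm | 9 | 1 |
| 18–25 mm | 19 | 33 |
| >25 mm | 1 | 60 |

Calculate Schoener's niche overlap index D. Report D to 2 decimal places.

0.36

Proportions for species 4 (n=72): 41/72=0.5694, 1/72=0.0139, 1/72=0.0139, 9/72=0.1250, 19/72=0.2639, 1/72=0.0139
Proportions for species 3 (n=198): 30/198=0.1515, 11/198=0.0556, 63/198=0.3182, 1/198=0.0051, 33/198=0.1667, 60/198=0.3030
Σ|p₁ᵢ − p₂ᵢ| = 0.4179 + 0.0417 + 0.3043 + 0.1199 + 0.0972 + 0.2891 = 1.2701
D = 1 − ½ × 1.2701 = 1 − 0.63505 = 0.36495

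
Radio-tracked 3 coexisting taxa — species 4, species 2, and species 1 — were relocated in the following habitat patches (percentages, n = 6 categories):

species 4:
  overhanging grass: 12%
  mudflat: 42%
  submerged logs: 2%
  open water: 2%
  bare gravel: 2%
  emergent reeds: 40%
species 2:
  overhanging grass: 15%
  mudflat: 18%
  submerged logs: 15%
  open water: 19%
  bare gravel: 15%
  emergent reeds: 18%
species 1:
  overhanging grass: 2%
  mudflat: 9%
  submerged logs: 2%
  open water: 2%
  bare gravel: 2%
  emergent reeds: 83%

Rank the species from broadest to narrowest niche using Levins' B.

species 2 > species 4 > species 1

Convert percentages to proportions (divide by 100).
Σp_4ᵢ² = 0.12² + 0.42² + 0.02² + 0.02² + 0.02² + 0.40² = 0.0144 + 0.1764 + 0.0004 + 0.0004 + 0.0004 + 0.1600 = 0.3520
B_4 = 1 / 0.3520 = 2.8409
Σp_2ᵢ² = 0.15² + 0.18² + 0.15² + 0.19² + 0.15² + 0.18² = 0.0225 + 0.0324 + 0.0225 + 0.0361 + 0.0225 + 0.0324 = 0.1684
B_2 = 1 / 0.1684 = 5.9382
Σp_1ᵢ² = 0.02² + 0.09² + 0.02² + 0.02² + 0.02² + 0.83² = 0.0004 + 0.0081 + 0.0004 + 0.0004 + 0.0004 + 0.6889 = 0.6986
B_1 = 1 / 0.6986 = 1.4314
Ranking by B (broadest → narrowest): species 2 (5.94) > species 4 (2.84) > species 1 (1.43)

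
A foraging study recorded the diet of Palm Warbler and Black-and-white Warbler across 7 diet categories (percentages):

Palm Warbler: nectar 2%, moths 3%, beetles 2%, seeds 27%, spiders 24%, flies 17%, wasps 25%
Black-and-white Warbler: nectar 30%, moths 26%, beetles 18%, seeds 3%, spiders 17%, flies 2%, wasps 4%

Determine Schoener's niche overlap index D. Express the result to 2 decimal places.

Convert percentages to proportions (divide by 100).
Σ|p₁ᵢ − p₂ᵢ| = 0.28 + 0.23 + 0.16 + 0.24 + 0.07 + 0.15 + 0.21 = 1.34
D = 1 − ½ × 1.34 = 1 − 0.670 = 0.3300

0.33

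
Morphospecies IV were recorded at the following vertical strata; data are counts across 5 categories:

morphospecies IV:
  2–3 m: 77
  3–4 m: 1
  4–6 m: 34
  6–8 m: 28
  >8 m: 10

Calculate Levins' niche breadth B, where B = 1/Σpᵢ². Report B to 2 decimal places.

Proportions for morphospecies IV (n=150): 77/150=0.5133, 1/150=0.0067, 34/150=0.2267, 28/150=0.1867, 10/150=0.0667
Σpᵢ² = 0.5133² + 0.0067² + 0.2267² + 0.1867² + 0.0667² = 0.263477 + 0.000045 + 0.051393 + 0.034857 + 0.004449 = 0.354221
B = 1 / 0.354221 = 2.8231

2.82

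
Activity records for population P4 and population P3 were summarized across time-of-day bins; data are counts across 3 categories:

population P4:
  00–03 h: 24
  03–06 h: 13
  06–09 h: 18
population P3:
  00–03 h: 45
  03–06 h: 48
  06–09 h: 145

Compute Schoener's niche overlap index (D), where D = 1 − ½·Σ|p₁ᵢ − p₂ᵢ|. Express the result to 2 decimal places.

Proportions for population P4 (n=55): 24/55=0.4364, 13/55=0.2364, 18/55=0.3273
Proportions for population P3 (n=238): 45/238=0.1891, 48/238=0.2017, 145/238=0.6092
Σ|p₁ᵢ − p₂ᵢ| = 0.2473 + 0.0347 + 0.2819 = 0.5639
D = 1 − ½ × 0.5639 = 1 − 0.28195 = 0.71805

0.72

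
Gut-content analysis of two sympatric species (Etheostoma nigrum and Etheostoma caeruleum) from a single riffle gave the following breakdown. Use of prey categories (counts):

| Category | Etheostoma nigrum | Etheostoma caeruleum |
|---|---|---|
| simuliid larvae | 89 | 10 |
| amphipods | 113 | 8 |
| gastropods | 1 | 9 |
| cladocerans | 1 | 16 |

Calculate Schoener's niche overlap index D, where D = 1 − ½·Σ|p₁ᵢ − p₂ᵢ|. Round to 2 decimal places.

0.43

Proportions for Etheostoma nigrum (n=204): 89/204=0.4363, 113/204=0.5539, 1/204=0.0049, 1/204=0.0049
Proportions for Etheostoma caeruleum (n=43): 10/43=0.2326, 8/43=0.1860, 9/43=0.2093, 16/43=0.3721
Σ|p₁ᵢ − p₂ᵢ| = 0.2037 + 0.3679 + 0.2044 + 0.3672 = 1.1432
D = 1 − ½ × 1.1432 = 1 − 0.57160 = 0.42840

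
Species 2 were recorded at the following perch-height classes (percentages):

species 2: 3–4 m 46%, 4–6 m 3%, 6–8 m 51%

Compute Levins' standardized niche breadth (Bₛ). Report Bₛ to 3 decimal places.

0.558

Convert percentages to proportions (divide by 100).
Σpᵢ² = 0.46² + 0.03² + 0.51² = 0.2116 + 0.0009 + 0.2601 = 0.4726
B = 1 / 0.4726 = 2.11595
Bₛ = (B − 1)/(n − 1) = (2.11595 − 1)/(3 − 1) = 1.11595/2 = 0.55798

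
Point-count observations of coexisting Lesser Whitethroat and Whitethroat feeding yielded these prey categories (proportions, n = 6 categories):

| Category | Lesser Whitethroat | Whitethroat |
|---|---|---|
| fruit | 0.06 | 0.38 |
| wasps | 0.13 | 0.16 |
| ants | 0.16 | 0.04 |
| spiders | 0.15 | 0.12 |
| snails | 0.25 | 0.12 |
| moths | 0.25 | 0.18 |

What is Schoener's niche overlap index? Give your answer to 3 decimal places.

Σ|p₁ᵢ − p₂ᵢ| = 0.32 + 0.03 + 0.12 + 0.03 + 0.13 + 0.07 = 0.70
D = 1 − ½ × 0.70 = 1 − 0.350 = 0.65000

0.650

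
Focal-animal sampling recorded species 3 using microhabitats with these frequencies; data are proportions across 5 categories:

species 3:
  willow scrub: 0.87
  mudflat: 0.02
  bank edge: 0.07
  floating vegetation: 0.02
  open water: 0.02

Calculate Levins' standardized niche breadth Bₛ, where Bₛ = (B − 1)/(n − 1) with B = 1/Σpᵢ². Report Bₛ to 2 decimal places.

0.08

Σpᵢ² = 0.87² + 0.02² + 0.07² + 0.02² + 0.02² = 0.7569 + 0.0004 + 0.0049 + 0.0004 + 0.0004 = 0.7630
B = 1 / 0.7630 = 1.3106
Bₛ = (B − 1)/(n − 1) = (1.3106 − 1)/(5 − 1) = 0.3106/4 = 0.0777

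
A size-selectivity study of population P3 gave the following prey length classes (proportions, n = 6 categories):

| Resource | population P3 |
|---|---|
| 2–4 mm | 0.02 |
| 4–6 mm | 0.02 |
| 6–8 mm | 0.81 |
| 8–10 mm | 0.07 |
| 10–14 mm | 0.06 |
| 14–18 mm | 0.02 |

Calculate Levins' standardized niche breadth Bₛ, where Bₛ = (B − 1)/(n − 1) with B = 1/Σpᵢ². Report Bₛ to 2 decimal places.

Σpᵢ² = 0.02² + 0.02² + 0.81² + 0.07² + 0.06² + 0.02² = 0.0004 + 0.0004 + 0.6561 + 0.0049 + 0.0036 + 0.0004 = 0.6658
B = 1 / 0.6658 = 1.5020
Bₛ = (B − 1)/(n − 1) = (1.5020 − 1)/(6 − 1) = 0.5020/5 = 0.1004

0.10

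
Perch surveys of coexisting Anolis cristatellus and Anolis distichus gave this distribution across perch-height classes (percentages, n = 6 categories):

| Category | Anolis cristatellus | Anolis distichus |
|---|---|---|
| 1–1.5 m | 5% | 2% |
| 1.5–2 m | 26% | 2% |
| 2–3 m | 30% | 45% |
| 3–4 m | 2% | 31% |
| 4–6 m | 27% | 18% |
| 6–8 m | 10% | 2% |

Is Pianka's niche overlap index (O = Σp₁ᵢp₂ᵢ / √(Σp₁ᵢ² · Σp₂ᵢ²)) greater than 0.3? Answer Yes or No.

Yes

Convert percentages to proportions (divide by 100).
Σ p₁ᵢp₂ᵢ = 0.0010 + 0.0052 + 0.1350 + 0.0062 + 0.0486 + 0.0020 = 0.1980
Σp_1ᵢ² = 0.05² + 0.26² + 0.30² + 0.02² + 0.27² + 0.10² = 0.0025 + 0.0676 + 0.0900 + 0.0004 + 0.0729 + 0.0100 = 0.2434
Σp_2ᵢ² = 0.02² + 0.02² + 0.45² + 0.31² + 0.18² + 0.02² = 0.0004 + 0.0004 + 0.2025 + 0.0961 + 0.0324 + 0.0004 = 0.3322
O = 0.1980 / √(0.2434 × 0.3322) = 0.1980 / 0.28435 = 0.6963
O = 0.6963 > 0.3 → Yes.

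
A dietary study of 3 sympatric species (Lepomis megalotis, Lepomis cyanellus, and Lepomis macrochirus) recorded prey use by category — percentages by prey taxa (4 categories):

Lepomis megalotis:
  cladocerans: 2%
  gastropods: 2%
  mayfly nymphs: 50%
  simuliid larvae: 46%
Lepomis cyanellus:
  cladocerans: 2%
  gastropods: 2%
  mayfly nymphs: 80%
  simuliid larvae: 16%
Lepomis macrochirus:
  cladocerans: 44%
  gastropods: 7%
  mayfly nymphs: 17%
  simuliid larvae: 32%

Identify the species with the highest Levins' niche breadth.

Lepomis macrochirus

Convert percentages to proportions (divide by 100).
Σp_megaᵢ² = 0.02² + 0.02² + 0.50² + 0.46² = 0.0004 + 0.0004 + 0.2500 + 0.2116 = 0.4624
B_mega = 1 / 0.4624 = 2.1626
Σp_cyanᵢ² = 0.02² + 0.02² + 0.80² + 0.16² = 0.0004 + 0.0004 + 0.6400 + 0.0256 = 0.6664
B_cyan = 1 / 0.6664 = 1.5006
Σp_macrᵢ² = 0.44² + 0.07² + 0.17² + 0.32² = 0.1936 + 0.0049 + 0.0289 + 0.1024 = 0.3298
B_macr = 1 / 0.3298 = 3.0321
Highest B → broadest niche (most generalist): Lepomis macrochirus (B = 3.03).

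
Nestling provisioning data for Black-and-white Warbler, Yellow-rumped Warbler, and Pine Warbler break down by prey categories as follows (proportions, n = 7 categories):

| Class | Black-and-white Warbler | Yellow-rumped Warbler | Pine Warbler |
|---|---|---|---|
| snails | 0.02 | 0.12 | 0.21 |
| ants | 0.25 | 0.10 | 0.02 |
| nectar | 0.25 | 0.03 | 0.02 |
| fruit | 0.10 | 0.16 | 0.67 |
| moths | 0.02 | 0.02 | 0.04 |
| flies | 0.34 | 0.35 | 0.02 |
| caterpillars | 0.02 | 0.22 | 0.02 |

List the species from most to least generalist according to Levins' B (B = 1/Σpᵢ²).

Yellow-rumped Warbler > Black-and-white Warbler > Pine Warbler

Σp_Blacᵢ² = 0.02² + 0.25² + 0.25² + 0.10² + 0.02² + 0.34² + 0.02² = 0.0004 + 0.0625 + 0.0625 + 0.0100 + 0.0004 + 0.1156 + 0.0004 = 0.2518
B_Blac = 1 / 0.2518 = 3.9714
Σp_Yellᵢ² = 0.12² + 0.10² + 0.03² + 0.16² + 0.02² + 0.35² + 0.22² = 0.0144 + 0.0100 + 0.0009 + 0.0256 + 0.0004 + 0.1225 + 0.0484 = 0.2222
B_Yell = 1 / 0.2222 = 4.5005
Σp_Pineᵢ² = 0.21² + 0.02² + 0.02² + 0.67² + 0.04² + 0.02² + 0.02² = 0.0441 + 0.0004 + 0.0004 + 0.4489 + 0.0016 + 0.0004 + 0.0004 = 0.4962
B_Pine = 1 / 0.4962 = 2.0153
Ranking by B (broadest → narrowest): Yellow-rumped Warbler (4.50) > Black-and-white Warbler (3.97) > Pine Warbler (2.02)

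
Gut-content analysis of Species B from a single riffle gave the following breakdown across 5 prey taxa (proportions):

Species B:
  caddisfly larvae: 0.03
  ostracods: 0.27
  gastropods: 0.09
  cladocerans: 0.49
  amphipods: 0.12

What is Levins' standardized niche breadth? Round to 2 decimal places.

0.49

Σpᵢ² = 0.03² + 0.27² + 0.09² + 0.49² + 0.12² = 0.0009 + 0.0729 + 0.0081 + 0.2401 + 0.0144 = 0.3364
B = 1 / 0.3364 = 2.9727
Bₛ = (B − 1)/(n − 1) = (2.9727 − 1)/(5 − 1) = 1.9727/4 = 0.4932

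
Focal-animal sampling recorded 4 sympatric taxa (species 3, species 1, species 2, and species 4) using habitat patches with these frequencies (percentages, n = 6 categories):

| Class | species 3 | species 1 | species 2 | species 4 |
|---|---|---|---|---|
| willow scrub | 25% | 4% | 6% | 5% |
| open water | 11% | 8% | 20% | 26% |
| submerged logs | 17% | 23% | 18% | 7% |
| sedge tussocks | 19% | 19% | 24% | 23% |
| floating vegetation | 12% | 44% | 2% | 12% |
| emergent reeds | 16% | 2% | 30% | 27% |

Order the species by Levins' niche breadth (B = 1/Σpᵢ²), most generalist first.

Convert percentages to proportions (divide by 100).
Σp_3ᵢ² = 0.25² + 0.11² + 0.17² + 0.19² + 0.12² + 0.16² = 0.0625 + 0.0121 + 0.0289 + 0.0361 + 0.0144 + 0.0256 = 0.1796
B_3 = 1 / 0.1796 = 5.5679
Σp_1ᵢ² = 0.04² + 0.08² + 0.23² + 0.19² + 0.44² + 0.02² = 0.0016 + 0.0064 + 0.0529 + 0.0361 + 0.1936 + 0.0004 = 0.2910
B_1 = 1 / 0.2910 = 3.4364
Σp_2ᵢ² = 0.06² + 0.20² + 0.18² + 0.24² + 0.02² + 0.30² = 0.0036 + 0.0400 + 0.0324 + 0.0576 + 0.0004 + 0.0900 = 0.2240
B_2 = 1 / 0.2240 = 4.4643
Σp_4ᵢ² = 0.05² + 0.26² + 0.07² + 0.23² + 0.12² + 0.27² = 0.0025 + 0.0676 + 0.0049 + 0.0529 + 0.0144 + 0.0729 = 0.2152
B_4 = 1 / 0.2152 = 4.6468
Ranking by B (broadest → narrowest): species 3 (5.57) > species 4 (4.65) > species 2 (4.46) > species 1 (3.44)

species 3 > species 4 > species 2 > species 1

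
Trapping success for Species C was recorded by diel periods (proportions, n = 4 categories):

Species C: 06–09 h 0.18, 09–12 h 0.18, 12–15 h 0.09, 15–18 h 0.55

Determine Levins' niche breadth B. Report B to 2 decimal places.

Σpᵢ² = 0.18² + 0.18² + 0.09² + 0.55² = 0.0324 + 0.0324 + 0.0081 + 0.3025 = 0.3754
B = 1 / 0.3754 = 2.6638

2.66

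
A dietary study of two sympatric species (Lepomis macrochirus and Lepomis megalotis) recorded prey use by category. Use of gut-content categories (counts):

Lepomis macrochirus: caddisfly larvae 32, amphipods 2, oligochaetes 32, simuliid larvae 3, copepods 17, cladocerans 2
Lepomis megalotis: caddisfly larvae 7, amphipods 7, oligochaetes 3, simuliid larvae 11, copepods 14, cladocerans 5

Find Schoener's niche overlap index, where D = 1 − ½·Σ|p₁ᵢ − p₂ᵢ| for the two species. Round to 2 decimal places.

0.49

Proportions for Lepomis macrochirus (n=88): 32/88=0.3636, 2/88=0.0227, 32/88=0.3636, 3/88=0.0341, 17/88=0.1932, 2/88=0.0227
Proportions for Lepomis megalotis (n=47): 7/47=0.1489, 7/47=0.1489, 3/47=0.0638, 11/47=0.2340, 14/47=0.2979, 5/47=0.1064
Σ|p₁ᵢ − p₂ᵢ| = 0.2147 + 0.1262 + 0.2998 + 0.1999 + 0.1047 + 0.0837 = 1.0290
D = 1 − ½ × 1.0290 = 1 − 0.51450 = 0.48550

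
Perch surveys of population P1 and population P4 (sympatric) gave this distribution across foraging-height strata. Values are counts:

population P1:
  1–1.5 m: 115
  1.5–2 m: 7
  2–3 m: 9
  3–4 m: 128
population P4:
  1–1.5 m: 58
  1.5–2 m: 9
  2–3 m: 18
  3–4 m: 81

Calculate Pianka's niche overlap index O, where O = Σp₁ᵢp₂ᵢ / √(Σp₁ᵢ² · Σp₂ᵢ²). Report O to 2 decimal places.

Proportions for population P1 (n=259): 115/259=0.4440, 7/259=0.0270, 9/259=0.0347, 128/259=0.4942
Proportions for population P4 (n=166): 58/166=0.3494, 9/166=0.0542, 18/166=0.1084, 81/166=0.4880
Σ p₁ᵢp₂ᵢ = 0.155134 + 0.001463 + 0.003761 + 0.241170 = 0.401528
Σp_1ᵢ² = 0.4440² + 0.0270² + 0.0347² + 0.4942² = 0.197136 + 0.000729 + 0.001204 + 0.244234 = 0.443303
Σp_2ᵢ² = 0.3494² + 0.0542² + 0.1084² + 0.4880² = 0.122080 + 0.002938 + 0.011751 + 0.238144 = 0.374913
O = 0.401528 / √(0.443303 × 0.374913) = 0.401528 / 0.4076764 = 0.9849

0.98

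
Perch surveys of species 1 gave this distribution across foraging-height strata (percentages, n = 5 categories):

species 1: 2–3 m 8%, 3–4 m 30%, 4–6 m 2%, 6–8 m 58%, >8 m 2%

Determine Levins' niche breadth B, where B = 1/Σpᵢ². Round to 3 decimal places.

Convert percentages to proportions (divide by 100).
Σpᵢ² = 0.08² + 0.30² + 0.02² + 0.58² + 0.02² = 0.0064 + 0.0900 + 0.0004 + 0.3364 + 0.0004 = 0.4336
B = 1 / 0.4336 = 2.30627

2.306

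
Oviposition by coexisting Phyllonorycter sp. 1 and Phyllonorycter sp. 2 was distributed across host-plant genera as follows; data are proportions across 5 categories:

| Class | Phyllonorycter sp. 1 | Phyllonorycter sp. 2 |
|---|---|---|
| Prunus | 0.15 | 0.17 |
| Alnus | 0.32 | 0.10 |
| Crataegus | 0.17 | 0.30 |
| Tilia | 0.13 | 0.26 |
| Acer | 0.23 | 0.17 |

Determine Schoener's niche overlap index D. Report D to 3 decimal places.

Σ|p₁ᵢ − p₂ᵢ| = 0.02 + 0.22 + 0.13 + 0.13 + 0.06 = 0.56
D = 1 − ½ × 0.56 = 1 − 0.280 = 0.72000

0.720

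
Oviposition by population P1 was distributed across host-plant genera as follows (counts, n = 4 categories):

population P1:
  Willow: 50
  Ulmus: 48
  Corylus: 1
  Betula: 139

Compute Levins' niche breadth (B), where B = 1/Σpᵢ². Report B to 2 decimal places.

Proportions for population P1 (n=238): 50/238=0.2101, 48/238=0.2017, 1/238=0.0042, 139/238=0.5840
Σpᵢ² = 0.2101² + 0.2017² + 0.0042² + 0.5840² = 0.044142 + 0.040683 + 0.000018 + 0.341056 = 0.425899
B = 1 / 0.425899 = 2.3480

2.35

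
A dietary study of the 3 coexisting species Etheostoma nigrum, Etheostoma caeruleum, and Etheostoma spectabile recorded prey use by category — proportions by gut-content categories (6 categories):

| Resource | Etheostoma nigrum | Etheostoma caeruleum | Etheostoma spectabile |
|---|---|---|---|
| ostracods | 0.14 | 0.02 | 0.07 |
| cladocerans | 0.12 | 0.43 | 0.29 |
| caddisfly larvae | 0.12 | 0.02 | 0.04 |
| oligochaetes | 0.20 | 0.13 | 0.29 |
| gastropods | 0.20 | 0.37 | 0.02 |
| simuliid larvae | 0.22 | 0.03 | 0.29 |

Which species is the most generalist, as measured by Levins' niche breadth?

Etheostoma nigrum

Σp_nigrᵢ² = 0.14² + 0.12² + 0.12² + 0.20² + 0.20² + 0.22² = 0.0196 + 0.0144 + 0.0144 + 0.0400 + 0.0400 + 0.0484 = 0.1768
B_nigr = 1 / 0.1768 = 5.6561
Σp_caerᵢ² = 0.02² + 0.43² + 0.02² + 0.13² + 0.37² + 0.03² = 0.0004 + 0.1849 + 0.0004 + 0.0169 + 0.1369 + 0.0009 = 0.3404
B_caer = 1 / 0.3404 = 2.9377
Σp_specᵢ² = 0.07² + 0.29² + 0.04² + 0.29² + 0.02² + 0.29² = 0.0049 + 0.0841 + 0.0016 + 0.0841 + 0.0004 + 0.0841 = 0.2592
B_spec = 1 / 0.2592 = 3.8580
Highest B → broadest niche (most generalist): Etheostoma nigrum (B = 5.66).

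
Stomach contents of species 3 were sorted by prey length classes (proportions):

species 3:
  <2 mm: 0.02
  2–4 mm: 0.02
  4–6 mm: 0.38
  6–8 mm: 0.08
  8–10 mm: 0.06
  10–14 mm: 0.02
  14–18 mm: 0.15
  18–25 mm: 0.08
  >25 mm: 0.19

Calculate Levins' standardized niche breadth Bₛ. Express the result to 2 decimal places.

0.44

Σpᵢ² = 0.02² + 0.02² + 0.38² + 0.08² + 0.06² + 0.02² + 0.15² + 0.08² + 0.19² = 0.0004 + 0.0004 + 0.1444 + 0.0064 + 0.0036 + 0.0004 + 0.0225 + 0.0064 + 0.0361 = 0.2206
B = 1 / 0.2206 = 4.5331
Bₛ = (B − 1)/(n − 1) = (4.5331 − 1)/(9 − 1) = 3.5331/8 = 0.4416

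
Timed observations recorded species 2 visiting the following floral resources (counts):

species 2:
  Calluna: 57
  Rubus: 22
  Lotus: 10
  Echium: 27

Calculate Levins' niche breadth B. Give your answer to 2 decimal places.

2.95

Proportions for species 2 (n=116): 57/116=0.4914, 22/116=0.1897, 10/116=0.0862, 27/116=0.2328
Σpᵢ² = 0.4914² + 0.1897² + 0.0862² + 0.2328² = 0.241474 + 0.035986 + 0.007430 + 0.054196 = 0.339086
B = 1 / 0.339086 = 2.9491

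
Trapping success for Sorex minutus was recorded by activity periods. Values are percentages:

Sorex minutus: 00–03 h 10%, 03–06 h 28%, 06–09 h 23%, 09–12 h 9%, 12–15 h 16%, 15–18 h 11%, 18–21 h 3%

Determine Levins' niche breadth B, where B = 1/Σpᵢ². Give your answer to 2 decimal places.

Convert percentages to proportions (divide by 100).
Σpᵢ² = 0.10² + 0.28² + 0.23² + 0.09² + 0.16² + 0.11² + 0.03² = 0.0100 + 0.0784 + 0.0529 + 0.0081 + 0.0256 + 0.0121 + 0.0009 = 0.1880
B = 1 / 0.1880 = 5.3191

5.32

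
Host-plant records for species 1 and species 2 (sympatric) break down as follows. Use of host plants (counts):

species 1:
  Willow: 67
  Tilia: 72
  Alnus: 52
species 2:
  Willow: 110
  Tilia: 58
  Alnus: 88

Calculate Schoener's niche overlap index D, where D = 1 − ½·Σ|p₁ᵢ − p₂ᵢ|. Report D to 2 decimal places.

0.85

Proportions for species 1 (n=191): 67/191=0.3508, 72/191=0.3770, 52/191=0.2723
Proportions for species 2 (n=256): 110/256=0.4297, 58/256=0.2266, 88/256=0.3438
Σ|p₁ᵢ − p₂ᵢ| = 0.0789 + 0.1504 + 0.0715 = 0.3008
D = 1 − ½ × 0.3008 = 1 − 0.15040 = 0.84960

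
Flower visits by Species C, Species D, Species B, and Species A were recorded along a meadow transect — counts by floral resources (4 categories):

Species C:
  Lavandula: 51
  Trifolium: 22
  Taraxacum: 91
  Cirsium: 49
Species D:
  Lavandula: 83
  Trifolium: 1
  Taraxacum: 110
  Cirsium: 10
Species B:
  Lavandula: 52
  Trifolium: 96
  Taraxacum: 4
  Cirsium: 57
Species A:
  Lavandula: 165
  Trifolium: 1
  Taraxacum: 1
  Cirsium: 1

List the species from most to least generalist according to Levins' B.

Species C > Species B > Species D > Species A

Proportions for Species C (n=213): 51/213=0.2394, 22/213=0.1033, 91/213=0.4272, 49/213=0.2300
Proportions for Species D (n=204): 83/204=0.4069, 1/204=0.0049, 110/204=0.5392, 10/204=0.0490
Proportions for Species B (n=209): 52/209=0.2488, 96/209=0.4593, 4/209=0.0191, 57/209=0.2727
Proportions for Species A (n=168): 165/168=0.9821, 1/168=0.0060, 1/168=0.0060, 1/168=0.0060
Σp_Cᵢ² = 0.2394² + 0.1033² + 0.4272² + 0.2300² = 0.057312 + 0.010671 + 0.182500 + 0.052900 = 0.303383
B_C = 1 / 0.303383 = 3.2962
Σp_Dᵢ² = 0.4069² + 0.0049² + 0.5392² + 0.0490² = 0.165568 + 0.000024 + 0.290737 + 0.002401 = 0.458730
B_D = 1 / 0.458730 = 2.1799
Σp_Bᵢ² = 0.2488² + 0.4593² + 0.0191² + 0.2727² = 0.061901 + 0.210956 + 0.000365 + 0.074365 = 0.347587
B_B = 1 / 0.347587 = 2.8770
Σp_Aᵢ² = 0.9821² + 0.0060² + 0.0060² + 0.0060² = 0.964520 + 0.000036 + 0.000036 + 0.000036 = 0.964628
B_A = 1 / 0.964628 = 1.0367
Ranking by B (broadest → narrowest): Species C (3.30) > Species B (2.88) > Species D (2.18) > Species A (1.04)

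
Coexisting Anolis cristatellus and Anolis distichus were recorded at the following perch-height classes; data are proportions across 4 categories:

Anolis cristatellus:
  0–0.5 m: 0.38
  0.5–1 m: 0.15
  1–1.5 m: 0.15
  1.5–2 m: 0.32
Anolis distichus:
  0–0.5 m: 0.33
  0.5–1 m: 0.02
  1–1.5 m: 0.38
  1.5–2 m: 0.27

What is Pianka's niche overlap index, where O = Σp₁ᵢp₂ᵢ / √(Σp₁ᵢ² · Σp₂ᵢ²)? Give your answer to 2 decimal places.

Σ p₁ᵢp₂ᵢ = 0.1254 + 0.0030 + 0.0570 + 0.0864 = 0.2718
Σp_1ᵢ² = 0.38² + 0.15² + 0.15² + 0.32² = 0.1444 + 0.0225 + 0.0225 + 0.1024 = 0.2918
Σp_2ᵢ² = 0.33² + 0.02² + 0.38² + 0.27² = 0.1089 + 0.0004 + 0.1444 + 0.0729 = 0.3266
O = 0.2718 / √(0.2918 × 0.3266) = 0.2718 / 0.30871 = 0.8804

0.88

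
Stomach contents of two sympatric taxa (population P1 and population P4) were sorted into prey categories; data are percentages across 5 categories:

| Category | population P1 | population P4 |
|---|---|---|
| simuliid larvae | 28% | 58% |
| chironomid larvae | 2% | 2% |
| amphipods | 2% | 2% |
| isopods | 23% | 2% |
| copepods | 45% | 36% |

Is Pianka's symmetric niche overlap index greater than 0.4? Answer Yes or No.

Convert percentages to proportions (divide by 100).
Σ p₁ᵢp₂ᵢ = 0.1624 + 0.0004 + 0.0004 + 0.0046 + 0.1620 = 0.3298
Σp_1ᵢ² = 0.28² + 0.02² + 0.02² + 0.23² + 0.45² = 0.0784 + 0.0004 + 0.0004 + 0.0529 + 0.2025 = 0.3346
Σp_2ᵢ² = 0.58² + 0.02² + 0.02² + 0.02² + 0.36² = 0.3364 + 0.0004 + 0.0004 + 0.0004 + 0.1296 = 0.4672
O = 0.3298 / √(0.3346 × 0.4672) = 0.3298 / 0.39538 = 0.8341
O = 0.8341 > 0.4 → Yes.

Yes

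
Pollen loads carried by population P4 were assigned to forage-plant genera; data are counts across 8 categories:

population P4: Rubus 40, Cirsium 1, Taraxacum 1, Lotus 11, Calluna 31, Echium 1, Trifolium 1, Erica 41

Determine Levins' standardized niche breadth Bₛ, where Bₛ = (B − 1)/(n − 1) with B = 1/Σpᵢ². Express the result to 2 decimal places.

Proportions for population P4 (n=127): 40/127=0.3150, 1/127=0.0079, 1/127=0.0079, 11/127=0.0866, 31/127=0.2441, 1/127=0.0079, 1/127=0.0079, 41/127=0.3228
Σpᵢ² = 0.3150² + 0.0079² + 0.0079² + 0.0866² + 0.2441² + 0.0079² + 0.0079² + 0.3228² = 0.099225 + 0.000062 + 0.000062 + 0.007500 + 0.059585 + 0.000062 + 0.000062 + 0.104200 = 0.270758
B = 1 / 0.270758 = 3.6933
Bₛ = (B − 1)/(n − 1) = (3.6933 − 1)/(8 − 1) = 2.6933/7 = 0.3848

0.38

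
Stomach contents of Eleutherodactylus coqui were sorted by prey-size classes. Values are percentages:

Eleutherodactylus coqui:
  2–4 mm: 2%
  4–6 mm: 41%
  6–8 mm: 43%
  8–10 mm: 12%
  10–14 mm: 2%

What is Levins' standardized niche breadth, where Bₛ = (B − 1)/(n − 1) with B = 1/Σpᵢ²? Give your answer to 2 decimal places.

Convert percentages to proportions (divide by 100).
Σpᵢ² = 0.02² + 0.41² + 0.43² + 0.12² + 0.02² = 0.0004 + 0.1681 + 0.1849 + 0.0144 + 0.0004 = 0.3682
B = 1 / 0.3682 = 2.7159
Bₛ = (B − 1)/(n − 1) = (2.7159 − 1)/(5 − 1) = 1.7159/4 = 0.4290

0.43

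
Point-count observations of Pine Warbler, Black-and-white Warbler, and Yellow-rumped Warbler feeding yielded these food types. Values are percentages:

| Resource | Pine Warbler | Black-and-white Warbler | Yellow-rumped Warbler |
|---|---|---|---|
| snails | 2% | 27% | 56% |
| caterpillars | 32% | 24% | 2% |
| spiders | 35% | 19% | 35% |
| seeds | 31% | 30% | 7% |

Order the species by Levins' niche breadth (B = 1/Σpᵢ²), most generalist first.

Black-and-white Warbler > Pine Warbler > Yellow-rumped Warbler

Convert percentages to proportions (divide by 100).
Σp_Pineᵢ² = 0.02² + 0.32² + 0.35² + 0.31² = 0.0004 + 0.1024 + 0.1225 + 0.0961 = 0.3214
B_Pine = 1 / 0.3214 = 3.1114
Σp_Blacᵢ² = 0.27² + 0.24² + 0.19² + 0.30² = 0.0729 + 0.0576 + 0.0361 + 0.0900 = 0.2566
B_Blac = 1 / 0.2566 = 3.8971
Σp_Yellᵢ² = 0.56² + 0.02² + 0.35² + 0.07² = 0.3136 + 0.0004 + 0.1225 + 0.0049 = 0.4414
B_Yell = 1 / 0.4414 = 2.2655
Ranking by B (broadest → narrowest): Black-and-white Warbler (3.90) > Pine Warbler (3.11) > Yellow-rumped Warbler (2.27)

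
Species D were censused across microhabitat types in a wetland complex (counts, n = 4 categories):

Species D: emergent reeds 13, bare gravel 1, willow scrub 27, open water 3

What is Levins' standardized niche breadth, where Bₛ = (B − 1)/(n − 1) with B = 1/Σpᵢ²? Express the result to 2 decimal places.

Proportions for Species D (n=44): 13/44=0.2955, 1/44=0.0227, 27/44=0.6136, 3/44=0.0682
Σpᵢ² = 0.2955² + 0.0227² + 0.6136² + 0.0682² = 0.087320 + 0.000515 + 0.376505 + 0.004651 = 0.468991
B = 1 / 0.468991 = 2.1322
Bₛ = (B − 1)/(n − 1) = (2.1322 − 1)/(4 − 1) = 1.1322/3 = 0.3774

0.38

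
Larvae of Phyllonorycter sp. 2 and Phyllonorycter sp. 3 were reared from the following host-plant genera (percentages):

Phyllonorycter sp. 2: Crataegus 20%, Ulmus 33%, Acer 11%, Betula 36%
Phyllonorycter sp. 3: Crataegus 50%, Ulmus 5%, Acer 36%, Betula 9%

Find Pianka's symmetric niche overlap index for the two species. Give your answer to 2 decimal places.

0.56

Convert percentages to proportions (divide by 100).
Σ p₁ᵢp₂ᵢ = 0.1000 + 0.0165 + 0.0396 + 0.0324 = 0.1885
Σp_1ᵢ² = 0.20² + 0.33² + 0.11² + 0.36² = 0.0400 + 0.1089 + 0.0121 + 0.1296 = 0.2906
Σp_2ᵢ² = 0.50² + 0.05² + 0.36² + 0.09² = 0.2500 + 0.0025 + 0.1296 + 0.0081 = 0.3902
O = 0.1885 / √(0.2906 × 0.3902) = 0.1885 / 0.33674 = 0.5598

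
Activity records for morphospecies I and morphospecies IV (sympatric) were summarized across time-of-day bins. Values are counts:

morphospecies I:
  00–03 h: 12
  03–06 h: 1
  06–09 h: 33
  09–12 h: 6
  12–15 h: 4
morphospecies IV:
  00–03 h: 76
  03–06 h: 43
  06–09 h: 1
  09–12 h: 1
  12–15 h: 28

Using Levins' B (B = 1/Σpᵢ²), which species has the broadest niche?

morphospecies IV

Proportions for morphospecies I (n=56): 12/56=0.2143, 1/56=0.0179, 33/56=0.5893, 6/56=0.1071, 4/56=0.0714
Proportions for morphospecies IV (n=149): 76/149=0.5101, 43/149=0.2886, 1/149=0.0067, 1/149=0.0067, 28/149=0.1879
Σp_Iᵢ² = 0.2143² + 0.0179² + 0.5893² + 0.1071² + 0.0714² = 0.045924 + 0.000320 + 0.347274 + 0.011470 + 0.005098 = 0.410086
B_I = 1 / 0.410086 = 2.4385
Σp_IVᵢ² = 0.5101² + 0.2886² + 0.0067² + 0.0067² + 0.1879² = 0.260202 + 0.083290 + 0.000045 + 0.000045 + 0.035306 = 0.378888
B_IV = 1 / 0.378888 = 2.6393
Highest B → broadest niche (most generalist): morphospecies IV (B = 2.64).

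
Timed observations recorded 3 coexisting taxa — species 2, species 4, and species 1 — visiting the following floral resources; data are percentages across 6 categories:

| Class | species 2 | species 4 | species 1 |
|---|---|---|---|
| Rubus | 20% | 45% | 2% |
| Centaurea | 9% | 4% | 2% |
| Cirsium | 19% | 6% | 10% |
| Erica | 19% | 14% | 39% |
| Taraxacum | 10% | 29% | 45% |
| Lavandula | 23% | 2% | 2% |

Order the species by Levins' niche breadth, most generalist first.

species 2 > species 4 > species 1

Convert percentages to proportions (divide by 100).
Σp_2ᵢ² = 0.20² + 0.09² + 0.19² + 0.19² + 0.10² + 0.23² = 0.0400 + 0.0081 + 0.0361 + 0.0361 + 0.0100 + 0.0529 = 0.1832
B_2 = 1 / 0.1832 = 5.4585
Σp_4ᵢ² = 0.45² + 0.04² + 0.06² + 0.14² + 0.29² + 0.02² = 0.2025 + 0.0016 + 0.0036 + 0.0196 + 0.0841 + 0.0004 = 0.3118
B_4 = 1 / 0.3118 = 3.2072
Σp_1ᵢ² = 0.02² + 0.02² + 0.10² + 0.39² + 0.45² + 0.02² = 0.0004 + 0.0004 + 0.0100 + 0.1521 + 0.2025 + 0.0004 = 0.3658
B_1 = 1 / 0.3658 = 2.7337
Ranking by B (broadest → narrowest): species 2 (5.46) > species 4 (3.21) > species 1 (2.73)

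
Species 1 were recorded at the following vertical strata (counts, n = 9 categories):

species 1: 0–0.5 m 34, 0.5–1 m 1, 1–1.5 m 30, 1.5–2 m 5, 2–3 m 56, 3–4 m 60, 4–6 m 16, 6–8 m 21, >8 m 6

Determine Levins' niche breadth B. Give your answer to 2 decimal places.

5.49

Proportions for species 1 (n=229): 34/229=0.1485, 1/229=0.0044, 30/229=0.1310, 5/229=0.0218, 56/229=0.2445, 60/229=0.2620, 16/229=0.0699, 21/229=0.0917, 6/229=0.0262
Σpᵢ² = 0.1485² + 0.0044² + 0.1310² + 0.0218² + 0.2445² + 0.2620² + 0.0699² + 0.0917² + 0.0262² = 0.022052 + 0.000019 + 0.017161 + 0.000475 + 0.059780 + 0.068644 + 0.004886 + 0.008409 + 0.000686 = 0.182112
B = 1 / 0.182112 = 5.4911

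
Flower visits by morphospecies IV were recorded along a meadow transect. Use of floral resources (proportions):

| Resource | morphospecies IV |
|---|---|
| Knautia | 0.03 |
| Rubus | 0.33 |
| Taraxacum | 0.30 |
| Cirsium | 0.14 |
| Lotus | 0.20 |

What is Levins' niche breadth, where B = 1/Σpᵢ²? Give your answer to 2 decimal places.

Σpᵢ² = 0.03² + 0.33² + 0.30² + 0.14² + 0.20² = 0.0009 + 0.1089 + 0.0900 + 0.0196 + 0.0400 = 0.2594
B = 1 / 0.2594 = 3.8551

3.86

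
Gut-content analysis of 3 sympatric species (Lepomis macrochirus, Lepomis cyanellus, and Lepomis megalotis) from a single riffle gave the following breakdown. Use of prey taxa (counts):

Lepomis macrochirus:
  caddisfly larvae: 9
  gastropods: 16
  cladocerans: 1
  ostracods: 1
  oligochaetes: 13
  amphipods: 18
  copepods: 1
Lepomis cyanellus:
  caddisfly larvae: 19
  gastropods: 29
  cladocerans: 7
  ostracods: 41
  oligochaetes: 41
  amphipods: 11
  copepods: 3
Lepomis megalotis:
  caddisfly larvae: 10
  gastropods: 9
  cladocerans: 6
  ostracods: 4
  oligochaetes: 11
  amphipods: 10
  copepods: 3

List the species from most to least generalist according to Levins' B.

Lepomis megalotis > Lepomis cyanellus > Lepomis macrochirus

Proportions for Lepomis macrochirus (n=59): 9/59=0.1525, 16/59=0.2712, 1/59=0.0169, 1/59=0.0169, 13/59=0.2203, 18/59=0.3051, 1/59=0.0169
Proportions for Lepomis cyanellus (n=151): 19/151=0.1258, 29/151=0.1921, 7/151=0.0464, 41/151=0.2715, 41/151=0.2715, 11/151=0.0728, 3/151=0.0199
Proportions for Lepomis megalotis (n=53): 10/53=0.1887, 9/53=0.1698, 6/53=0.1132, 4/53=0.0755, 11/53=0.2075, 10/53=0.1887, 3/53=0.0566
Σp_macrᵢ² = 0.1525² + 0.2712² + 0.0169² + 0.0169² + 0.2203² + 0.3051² + 0.0169² = 0.023256 + 0.073549 + 0.000286 + 0.000286 + 0.048532 + 0.093086 + 0.000286 = 0.239281
B_macr = 1 / 0.239281 = 4.1792
Σp_cyanᵢ² = 0.1258² + 0.1921² + 0.0464² + 0.2715² + 0.2715² + 0.0728² + 0.0199² = 0.015826 + 0.036902 + 0.002153 + 0.073712 + 0.073712 + 0.005300 + 0.000396 = 0.208001
B_cyan = 1 / 0.208001 = 4.8077
Σp_megaᵢ² = 0.1887² + 0.1698² + 0.1132² + 0.0755² + 0.2075² + 0.1887² + 0.0566² = 0.035608 + 0.028832 + 0.012814 + 0.005700 + 0.043056 + 0.035608 + 0.003204 = 0.164822
B_mega = 1 / 0.164822 = 6.0672
Ranking by B (broadest → narrowest): Lepomis megalotis (6.07) > Lepomis cyanellus (4.81) > Lepomis macrochirus (4.18)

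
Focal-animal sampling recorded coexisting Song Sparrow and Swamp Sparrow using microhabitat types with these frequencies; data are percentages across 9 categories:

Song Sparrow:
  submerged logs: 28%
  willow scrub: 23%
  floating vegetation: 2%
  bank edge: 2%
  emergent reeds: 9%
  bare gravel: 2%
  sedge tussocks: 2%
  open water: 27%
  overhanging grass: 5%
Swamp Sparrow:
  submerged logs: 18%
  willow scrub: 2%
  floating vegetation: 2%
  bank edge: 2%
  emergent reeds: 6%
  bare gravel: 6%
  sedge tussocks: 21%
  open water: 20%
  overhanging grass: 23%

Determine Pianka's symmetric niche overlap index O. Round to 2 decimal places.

0.67

Convert percentages to proportions (divide by 100).
Σ p₁ᵢp₂ᵢ = 0.0504 + 0.0046 + 0.0004 + 0.0004 + 0.0054 + 0.0012 + 0.0042 + 0.0540 + 0.0115 = 0.1321
Σp_1ᵢ² = 0.28² + 0.23² + 0.02² + 0.02² + 0.09² + 0.02² + 0.02² + 0.27² + 0.05² = 0.0784 + 0.0529 + 0.0004 + 0.0004 + 0.0081 + 0.0004 + 0.0004 + 0.0729 + 0.0025 = 0.2164
Σp_2ᵢ² = 0.18² + 0.02² + 0.02² + 0.02² + 0.06² + 0.06² + 0.21² + 0.20² + 0.23² = 0.0324 + 0.0004 + 0.0004 + 0.0004 + 0.0036 + 0.0036 + 0.0441 + 0.0400 + 0.0529 = 0.1778
O = 0.1321 / √(0.2164 × 0.1778) = 0.1321 / 0.19615 = 0.6735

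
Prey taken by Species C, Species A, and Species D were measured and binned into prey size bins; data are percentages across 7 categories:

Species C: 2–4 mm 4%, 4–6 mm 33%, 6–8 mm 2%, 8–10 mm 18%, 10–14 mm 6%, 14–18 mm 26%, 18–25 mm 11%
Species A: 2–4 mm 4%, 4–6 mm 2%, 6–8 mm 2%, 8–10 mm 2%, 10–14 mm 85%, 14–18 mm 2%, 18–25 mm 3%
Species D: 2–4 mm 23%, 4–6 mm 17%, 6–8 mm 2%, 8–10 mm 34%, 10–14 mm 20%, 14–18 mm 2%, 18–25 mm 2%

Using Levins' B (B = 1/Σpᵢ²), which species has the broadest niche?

Species C

Convert percentages to proportions (divide by 100).
Σp_Cᵢ² = 0.04² + 0.33² + 0.02² + 0.18² + 0.06² + 0.26² + 0.11² = 0.0016 + 0.1089 + 0.0004 + 0.0324 + 0.0036 + 0.0676 + 0.0121 = 0.2266
B_C = 1 / 0.2266 = 4.4131
Σp_Aᵢ² = 0.04² + 0.02² + 0.02² + 0.02² + 0.85² + 0.02² + 0.03² = 0.0016 + 0.0004 + 0.0004 + 0.0004 + 0.7225 + 0.0004 + 0.0009 = 0.7266
B_A = 1 / 0.7266 = 1.3763
Σp_Dᵢ² = 0.23² + 0.17² + 0.02² + 0.34² + 0.20² + 0.02² + 0.02² = 0.0529 + 0.0289 + 0.0004 + 0.1156 + 0.0400 + 0.0004 + 0.0004 = 0.2386
B_D = 1 / 0.2386 = 4.1911
Highest B → broadest niche (most generalist): Species C (B = 4.41).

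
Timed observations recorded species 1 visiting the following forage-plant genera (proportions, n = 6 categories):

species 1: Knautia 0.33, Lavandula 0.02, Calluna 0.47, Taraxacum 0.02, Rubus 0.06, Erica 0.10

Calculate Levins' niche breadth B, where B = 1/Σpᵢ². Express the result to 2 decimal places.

Σpᵢ² = 0.33² + 0.02² + 0.47² + 0.02² + 0.06² + 0.10² = 0.1089 + 0.0004 + 0.2209 + 0.0004 + 0.0036 + 0.0100 = 0.3442
B = 1 / 0.3442 = 2.9053

2.91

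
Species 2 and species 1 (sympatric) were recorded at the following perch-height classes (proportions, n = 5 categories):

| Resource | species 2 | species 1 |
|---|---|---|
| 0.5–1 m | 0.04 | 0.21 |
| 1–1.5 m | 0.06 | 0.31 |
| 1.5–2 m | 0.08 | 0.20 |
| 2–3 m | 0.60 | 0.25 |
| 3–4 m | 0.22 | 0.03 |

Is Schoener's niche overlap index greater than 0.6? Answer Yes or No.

Σ|p₁ᵢ − p₂ᵢ| = 0.17 + 0.25 + 0.12 + 0.35 + 0.19 = 1.08
D = 1 − ½ × 1.08 = 1 − 0.540 = 0.4600
D = 0.4600 < 0.6 → No.

No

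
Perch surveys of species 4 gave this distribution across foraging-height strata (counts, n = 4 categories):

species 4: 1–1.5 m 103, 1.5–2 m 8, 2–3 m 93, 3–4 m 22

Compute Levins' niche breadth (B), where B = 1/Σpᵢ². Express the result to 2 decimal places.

Proportions for species 4 (n=226): 103/226=0.4558, 8/226=0.0354, 93/226=0.4115, 22/226=0.0973
Σpᵢ² = 0.4558² + 0.0354² + 0.4115² + 0.0973² = 0.207754 + 0.001253 + 0.169332 + 0.009467 = 0.387806
B = 1 / 0.387806 = 2.5786

2.58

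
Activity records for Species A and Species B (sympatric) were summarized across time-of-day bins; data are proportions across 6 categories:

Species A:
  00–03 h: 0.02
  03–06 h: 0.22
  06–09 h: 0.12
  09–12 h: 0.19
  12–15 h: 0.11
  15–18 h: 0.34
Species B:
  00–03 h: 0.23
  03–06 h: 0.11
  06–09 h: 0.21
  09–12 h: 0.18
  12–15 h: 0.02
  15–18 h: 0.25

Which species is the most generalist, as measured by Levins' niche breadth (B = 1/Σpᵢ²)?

Species B

Σp_Aᵢ² = 0.02² + 0.22² + 0.12² + 0.19² + 0.11² + 0.34² = 0.0004 + 0.0484 + 0.0144 + 0.0361 + 0.0121 + 0.1156 = 0.2270
B_A = 1 / 0.2270 = 4.4053
Σp_Bᵢ² = 0.23² + 0.11² + 0.21² + 0.18² + 0.02² + 0.25² = 0.0529 + 0.0121 + 0.0441 + 0.0324 + 0.0004 + 0.0625 = 0.2044
B_B = 1 / 0.2044 = 4.8924
Highest B → broadest niche (most generalist): Species B (B = 4.89).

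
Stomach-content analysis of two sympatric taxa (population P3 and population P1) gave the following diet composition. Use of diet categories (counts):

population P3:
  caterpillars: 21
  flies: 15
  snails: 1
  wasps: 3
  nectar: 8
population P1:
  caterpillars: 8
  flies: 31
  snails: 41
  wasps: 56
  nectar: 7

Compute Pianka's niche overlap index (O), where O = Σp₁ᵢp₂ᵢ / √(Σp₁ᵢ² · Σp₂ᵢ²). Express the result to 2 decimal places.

0.43

Proportions for population P3 (n=48): 21/48=0.4375, 15/48=0.3125, 1/48=0.0208, 3/48=0.0625, 8/48=0.1667
Proportions for population P1 (n=143): 8/143=0.0559, 31/143=0.2168, 41/143=0.2867, 56/143=0.3916, 7/143=0.0490
Σ p₁ᵢp₂ᵢ = 0.024456 + 0.067750 + 0.005963 + 0.024475 + 0.008168 = 0.130812
Σp_1ᵢ² = 0.4375² + 0.3125² + 0.0208² + 0.0625² + 0.1667² = 0.191406 + 0.097656 + 0.000433 + 0.003906 + 0.027789 = 0.321190
Σp_2ᵢ² = 0.0559² + 0.2168² + 0.2867² + 0.3916² + 0.0490² = 0.003125 + 0.047002 + 0.082197 + 0.153351 + 0.002401 = 0.288076
O = 0.130812 / √(0.321190 × 0.288076) = 0.130812 / 0.3041827 = 0.4300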